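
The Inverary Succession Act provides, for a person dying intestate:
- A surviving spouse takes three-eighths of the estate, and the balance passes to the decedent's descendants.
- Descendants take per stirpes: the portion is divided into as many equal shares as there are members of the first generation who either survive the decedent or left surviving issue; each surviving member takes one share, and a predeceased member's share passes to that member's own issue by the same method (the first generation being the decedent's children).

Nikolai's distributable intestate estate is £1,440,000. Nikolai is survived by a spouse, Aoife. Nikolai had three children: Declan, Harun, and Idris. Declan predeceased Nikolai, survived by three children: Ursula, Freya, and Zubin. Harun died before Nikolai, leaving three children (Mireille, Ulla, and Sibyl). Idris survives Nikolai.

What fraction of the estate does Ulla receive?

Ulla receives 5/72 of the estate.

Aoife takes three-eighths of £1,440,000 = £540,000. The remaining £900,000 passes to the descendants.
The descendants' portion (£900,000) is divided into 3 shares of £300,000: Idris takes £300,000; Declan's £300,000 share passes to Declan's issue; Harun's £300,000 share passes to Harun's issue.
Declan's share (£300,000) is divided into 3 shares of £100,000: Ursula, Freya, and Zubin each take £100,000.
Harun's share (£300,000) is divided into 3 shares of £100,000: Mireille, Ulla, and Sibyl each take £100,000.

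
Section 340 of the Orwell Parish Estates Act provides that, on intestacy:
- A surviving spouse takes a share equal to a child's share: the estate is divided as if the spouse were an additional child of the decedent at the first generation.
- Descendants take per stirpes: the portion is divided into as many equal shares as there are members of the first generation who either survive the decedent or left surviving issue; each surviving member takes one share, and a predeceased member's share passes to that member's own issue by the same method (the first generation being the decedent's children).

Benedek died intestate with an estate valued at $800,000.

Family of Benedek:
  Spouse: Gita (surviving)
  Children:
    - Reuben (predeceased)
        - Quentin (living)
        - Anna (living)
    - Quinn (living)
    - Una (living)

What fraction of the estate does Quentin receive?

Quentin receives 1/8 of the estate.

The spouse counts as an additional share at the children's level, so there are 4 primary shares of $200,000. Gita takes one such share ($200,000).
The children's combined portion ($600,000) is divided into 3 shares of $200,000: Quinn and Una each take $200,000; Reuben's $200,000 share passes to Reuben's issue.
Reuben's share ($200,000) is divided into 2 shares of $100,000: Quentin and Anna each take $100,000.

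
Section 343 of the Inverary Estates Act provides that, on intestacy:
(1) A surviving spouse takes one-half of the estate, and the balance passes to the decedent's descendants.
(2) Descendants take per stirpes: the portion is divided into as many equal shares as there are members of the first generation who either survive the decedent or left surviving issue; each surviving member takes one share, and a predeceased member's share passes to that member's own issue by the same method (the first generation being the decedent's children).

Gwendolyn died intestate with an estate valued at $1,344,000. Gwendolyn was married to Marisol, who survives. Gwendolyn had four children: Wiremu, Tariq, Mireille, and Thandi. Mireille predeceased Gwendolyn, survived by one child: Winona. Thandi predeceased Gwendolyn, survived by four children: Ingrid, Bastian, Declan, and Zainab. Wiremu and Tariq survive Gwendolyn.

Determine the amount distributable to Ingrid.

Marisol takes one-half of $1,344,000 = $672,000. The remaining $672,000 passes to the descendants.
The descendants' portion ($672,000) is divided into 4 shares of $168,000: Wiremu and Tariq each take $168,000; Mireille's $168,000 share passes to Mireille's issue; Thandi's $168,000 share passes to Thandi's issue.
Mireille's share ($168,000) passes entirely to Winona.
Thandi's share ($168,000) is divided into 4 shares of $42,000: Ingrid, Bastian, Declan, and Zainab each take $42,000.

Ingrid receives $42,000.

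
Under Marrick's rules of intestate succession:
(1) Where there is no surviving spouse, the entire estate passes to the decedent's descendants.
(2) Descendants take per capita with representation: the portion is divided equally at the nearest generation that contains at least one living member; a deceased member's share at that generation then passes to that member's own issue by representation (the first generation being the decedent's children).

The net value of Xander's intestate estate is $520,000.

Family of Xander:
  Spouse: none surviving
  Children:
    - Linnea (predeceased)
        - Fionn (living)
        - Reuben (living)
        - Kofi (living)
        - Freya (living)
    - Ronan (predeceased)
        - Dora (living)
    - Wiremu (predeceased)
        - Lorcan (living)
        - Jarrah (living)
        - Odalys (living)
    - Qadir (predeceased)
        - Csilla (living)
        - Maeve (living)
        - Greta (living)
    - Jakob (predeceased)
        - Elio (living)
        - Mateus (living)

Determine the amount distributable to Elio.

Elio receives $40,000.

The entire $520,000 passes to the descendants.
No child survives, so the initial division is made at the grandchildren's generation.
That amount ($520,000) is divided into 13 shares of $40,000: Fionn, Reuben, Kofi, Freya, Dora, Lorcan, Jarrah, Odalys, Csilla, Maeve, Greta, Elio, and Mateus each take $40,000.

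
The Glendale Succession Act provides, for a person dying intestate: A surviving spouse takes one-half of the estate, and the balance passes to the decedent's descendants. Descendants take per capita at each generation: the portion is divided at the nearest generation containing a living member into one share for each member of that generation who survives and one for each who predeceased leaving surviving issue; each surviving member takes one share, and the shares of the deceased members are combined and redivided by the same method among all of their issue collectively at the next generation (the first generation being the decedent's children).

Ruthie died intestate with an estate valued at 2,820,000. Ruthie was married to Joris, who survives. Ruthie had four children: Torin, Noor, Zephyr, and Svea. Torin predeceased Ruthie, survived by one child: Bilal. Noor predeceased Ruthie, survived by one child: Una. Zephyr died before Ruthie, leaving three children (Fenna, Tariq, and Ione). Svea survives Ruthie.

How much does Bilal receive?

Bilal receives 211,500.

Joris takes one-half of 2,820,000 = 1,410,000. The remaining 1,410,000 passes to the descendants.
The descendants' portion (1,410,000) is divided at the children's generation into 4 shares of 352,500. Svea takes 352,500. The 3 shares of the deceased (Torin, Noor, and Zephyr) are combined into a pool of 1,057,500.
That pool (1,057,500) is divided at the grandchildren's generation equally among Bilal, Una, Fenna, Tariq, and Ione: 211,500 each.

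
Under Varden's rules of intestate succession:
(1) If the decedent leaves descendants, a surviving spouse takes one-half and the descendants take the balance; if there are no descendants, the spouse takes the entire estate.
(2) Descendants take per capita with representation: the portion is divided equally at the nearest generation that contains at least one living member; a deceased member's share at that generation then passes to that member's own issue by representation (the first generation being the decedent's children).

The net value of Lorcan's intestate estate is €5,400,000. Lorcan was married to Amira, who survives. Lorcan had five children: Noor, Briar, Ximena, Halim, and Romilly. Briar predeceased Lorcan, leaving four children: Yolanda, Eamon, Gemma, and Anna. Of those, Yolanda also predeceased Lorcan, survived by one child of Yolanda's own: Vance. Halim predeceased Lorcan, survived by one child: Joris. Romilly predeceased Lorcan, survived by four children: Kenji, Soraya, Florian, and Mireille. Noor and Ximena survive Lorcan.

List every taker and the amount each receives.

Amira takes one-half of €5,400,000 = €2,700,000. The remaining €2,700,000 passes to the descendants.
The descendants' portion (€2,700,000) is divided into 5 shares of €540,000: Noor and Ximena each take €540,000; Briar's €540,000 share passes to Briar's issue; Halim's €540,000 share passes to Halim's issue; Romilly's €540,000 share passes to Romilly's issue.
Briar's share (€540,000) is divided into 4 shares of €135,000: Eamon, Gemma, and Anna each take €135,000; Yolanda's €135,000 share passes to Yolanda's issue.
Yolanda's share (€135,000) passes entirely to Vance.
Halim's share (€540,000) passes entirely to Joris.
Romilly's share (€540,000) is divided into 4 shares of €135,000: Kenji, Soraya, Florian, and Mireille each take €135,000.

Amira: €2,700,000; Noor: €540,000; Vance: €135,000; Eamon: €135,000; Gemma: €135,000; Anna: €135,000; Ximena: €540,000; Joris: €540,000; Kenji: €135,000; Soraya: €135,000; Florian: €135,000; Mireille: €135,000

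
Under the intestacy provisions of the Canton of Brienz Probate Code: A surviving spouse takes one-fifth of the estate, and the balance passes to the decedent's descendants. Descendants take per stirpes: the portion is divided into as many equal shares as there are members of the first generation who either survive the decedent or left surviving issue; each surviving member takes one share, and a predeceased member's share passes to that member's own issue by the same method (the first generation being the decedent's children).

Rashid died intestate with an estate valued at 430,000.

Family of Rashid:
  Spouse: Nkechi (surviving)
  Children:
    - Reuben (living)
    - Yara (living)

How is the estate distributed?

Nkechi takes one-fifth of 430,000 = 86,000. The remaining 344,000 passes to the descendants.
The descendants' portion (344,000) is divided into 2 shares of 172,000: Reuben and Yara each take 172,000.

Nkechi: 86,000; Reuben: 172,000; Yara: 172,000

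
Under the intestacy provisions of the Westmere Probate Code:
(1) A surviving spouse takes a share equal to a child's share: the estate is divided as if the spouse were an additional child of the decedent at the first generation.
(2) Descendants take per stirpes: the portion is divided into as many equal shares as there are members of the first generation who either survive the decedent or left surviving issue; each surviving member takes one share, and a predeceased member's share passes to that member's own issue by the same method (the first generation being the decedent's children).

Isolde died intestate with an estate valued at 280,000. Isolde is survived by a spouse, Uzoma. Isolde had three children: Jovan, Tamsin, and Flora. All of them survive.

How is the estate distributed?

Uzoma: 70,000; Jovan: 70,000; Tamsin: 70,000; Flora: 70,000

The spouse counts as an additional share at the children's level, so there are 4 primary shares of 70,000. Uzoma takes one such share (70,000).
The children's combined portion (210,000) is divided into 3 shares of 70,000: Jovan, Tamsin, and Flora each take 70,000.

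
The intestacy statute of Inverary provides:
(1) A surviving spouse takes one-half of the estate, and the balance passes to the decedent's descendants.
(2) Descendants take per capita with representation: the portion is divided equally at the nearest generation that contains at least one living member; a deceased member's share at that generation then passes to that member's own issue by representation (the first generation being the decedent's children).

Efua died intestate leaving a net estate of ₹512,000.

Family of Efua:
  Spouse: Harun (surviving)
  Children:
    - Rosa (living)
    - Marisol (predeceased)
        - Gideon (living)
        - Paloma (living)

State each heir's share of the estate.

Harun takes one-half of ₹512,000 = ₹256,000. The remaining ₹256,000 passes to the descendants.
The descendants' portion (₹256,000) is divided into 2 shares of ₹128,000: Rosa takes ₹128,000; Marisol's ₹128,000 share passes to Marisol's issue.
Marisol's share (₹128,000) is divided into 2 shares of ₹64,000: Gideon and Paloma each take ₹64,000.

Harun: ₹256,000; Rosa: ₹128,000; Gideon: ₹64,000; Paloma: ₹64,000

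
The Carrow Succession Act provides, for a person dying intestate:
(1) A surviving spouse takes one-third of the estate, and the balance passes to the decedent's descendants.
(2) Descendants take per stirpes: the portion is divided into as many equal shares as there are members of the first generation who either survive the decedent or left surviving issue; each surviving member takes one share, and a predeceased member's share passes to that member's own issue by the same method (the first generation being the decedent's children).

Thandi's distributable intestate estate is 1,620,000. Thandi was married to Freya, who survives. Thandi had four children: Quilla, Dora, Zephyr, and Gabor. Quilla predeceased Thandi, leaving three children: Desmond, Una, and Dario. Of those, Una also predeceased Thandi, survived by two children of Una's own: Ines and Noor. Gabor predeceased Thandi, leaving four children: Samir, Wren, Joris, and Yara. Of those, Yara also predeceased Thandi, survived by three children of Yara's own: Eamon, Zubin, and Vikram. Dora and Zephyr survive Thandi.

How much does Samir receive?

Freya takes one-third of 1,620,000 = 540,000. The remaining 1,080,000 passes to the descendants.
The descendants' portion (1,080,000) is divided into 4 shares of 270,000: Dora and Zephyr each take 270,000; Quilla's 270,000 share passes to Quilla's issue; Gabor's 270,000 share passes to Gabor's issue.
Quilla's share (270,000) is divided into 3 shares of 90,000: Desmond and Dario each take 90,000; Una's 90,000 share passes to Una's issue.
Una's share (90,000) is divided into 2 shares of 45,000: Ines and Noor each take 45,000.
Gabor's share (270,000) is divided into 4 shares of 67,500: Samir, Wren, and Joris each take 67,500; Yara's 67,500 share passes to Yara's issue.
Yara's share (67,500) is divided into 3 shares of 22,500: Eamon, Zubin, and Vikram each take 22,500.

Samir receives 67,500.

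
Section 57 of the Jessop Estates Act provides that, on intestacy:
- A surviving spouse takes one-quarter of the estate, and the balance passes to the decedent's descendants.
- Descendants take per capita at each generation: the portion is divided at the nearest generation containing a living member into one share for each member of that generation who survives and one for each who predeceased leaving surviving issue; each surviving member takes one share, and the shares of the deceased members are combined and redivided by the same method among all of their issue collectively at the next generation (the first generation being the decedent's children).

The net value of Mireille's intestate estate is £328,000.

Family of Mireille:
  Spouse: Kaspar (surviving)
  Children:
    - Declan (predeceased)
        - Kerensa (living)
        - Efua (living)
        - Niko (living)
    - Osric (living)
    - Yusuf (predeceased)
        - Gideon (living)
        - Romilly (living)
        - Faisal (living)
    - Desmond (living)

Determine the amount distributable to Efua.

Kaspar takes one-quarter of £328,000 = £82,000. The remaining £246,000 passes to the descendants.
The descendants' portion (£246,000) is divided at the children's generation into 4 shares of £61,500. Osric and Desmond each take £61,500. The 2 shares of the deceased (Declan and Yusuf) are combined into a pool of £123,000.
That pool (£123,000) is divided at the grandchildren's generation equally among Kerensa, Efua, Niko, Gideon, Romilly, and Faisal: £20,500 each.

Efua receives £20,500.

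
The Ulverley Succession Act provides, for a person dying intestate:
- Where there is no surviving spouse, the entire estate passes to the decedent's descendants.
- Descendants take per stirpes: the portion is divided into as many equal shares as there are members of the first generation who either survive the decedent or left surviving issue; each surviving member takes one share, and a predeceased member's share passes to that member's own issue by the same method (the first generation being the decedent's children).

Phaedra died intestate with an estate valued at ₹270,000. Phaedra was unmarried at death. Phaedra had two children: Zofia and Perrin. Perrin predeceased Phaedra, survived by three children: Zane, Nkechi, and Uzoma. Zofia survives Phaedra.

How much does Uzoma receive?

Uzoma receives ₹45,000.

The entire ₹270,000 passes to the descendants.
That amount (₹270,000) is divided into 2 shares of ₹135,000: Zofia takes ₹135,000; Perrin's ₹135,000 share passes to Perrin's issue.
Perrin's share (₹135,000) is divided into 3 shares of ₹45,000: Zane, Nkechi, and Uzoma each take ₹45,000.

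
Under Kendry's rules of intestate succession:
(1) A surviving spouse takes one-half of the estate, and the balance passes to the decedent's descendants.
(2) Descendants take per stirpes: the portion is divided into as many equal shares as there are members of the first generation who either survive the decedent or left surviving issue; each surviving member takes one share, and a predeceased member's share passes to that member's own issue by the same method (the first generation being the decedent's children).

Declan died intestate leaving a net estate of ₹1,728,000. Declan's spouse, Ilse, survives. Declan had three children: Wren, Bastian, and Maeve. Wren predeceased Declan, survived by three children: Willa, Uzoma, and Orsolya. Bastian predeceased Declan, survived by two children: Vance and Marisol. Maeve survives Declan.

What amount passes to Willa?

Ilse takes one-half of ₹1,728,000 = ₹864,000. The remaining ₹864,000 passes to the descendants.
The descendants' portion (₹864,000) is divided into 3 shares of ₹288,000: Maeve takes ₹288,000; Wren's ₹288,000 share passes to Wren's issue; Bastian's ₹288,000 share passes to Bastian's issue.
Wren's share (₹288,000) is divided into 3 shares of ₹96,000: Willa, Uzoma, and Orsolya each take ₹96,000.
Bastian's share (₹288,000) is divided into 2 shares of ₹144,000: Vance and Marisol each take ₹144,000.

Willa receives ₹96,000.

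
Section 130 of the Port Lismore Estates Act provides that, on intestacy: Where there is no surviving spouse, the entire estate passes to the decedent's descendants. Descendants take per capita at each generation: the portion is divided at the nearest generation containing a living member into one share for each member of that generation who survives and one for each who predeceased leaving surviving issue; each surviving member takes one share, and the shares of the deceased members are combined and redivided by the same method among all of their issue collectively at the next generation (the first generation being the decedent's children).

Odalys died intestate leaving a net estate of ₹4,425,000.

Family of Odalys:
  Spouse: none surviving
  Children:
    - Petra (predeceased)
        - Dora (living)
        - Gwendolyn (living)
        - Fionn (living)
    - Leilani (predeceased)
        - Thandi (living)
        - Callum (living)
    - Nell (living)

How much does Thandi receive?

Thandi receives ₹590,000.

The entire ₹4,425,000 passes to the descendants.
That amount (₹4,425,000) is divided at the children's generation into 3 shares of ₹1,475,000. Nell takes ₹1,475,000. The 2 shares of the deceased (Petra and Leilani) are combined into a pool of ₹2,950,000.
That pool (₹2,950,000) is divided at the grandchildren's generation equally among Dora, Gwendolyn, Fionn, Thandi, and Callum: ₹590,000 each.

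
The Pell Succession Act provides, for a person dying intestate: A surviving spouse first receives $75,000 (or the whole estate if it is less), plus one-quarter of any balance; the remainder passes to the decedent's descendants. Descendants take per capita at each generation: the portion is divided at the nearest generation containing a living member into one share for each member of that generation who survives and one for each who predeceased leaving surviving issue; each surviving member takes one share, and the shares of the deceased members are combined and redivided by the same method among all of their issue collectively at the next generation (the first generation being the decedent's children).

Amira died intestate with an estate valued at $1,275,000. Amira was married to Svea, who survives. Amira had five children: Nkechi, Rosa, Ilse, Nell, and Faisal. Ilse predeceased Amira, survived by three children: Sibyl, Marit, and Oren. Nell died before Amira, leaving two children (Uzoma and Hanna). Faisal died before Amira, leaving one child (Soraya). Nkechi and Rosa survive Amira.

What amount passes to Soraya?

Svea first takes $75,000, leaving a balance of $1,200,000. Svea then takes one-quarter of the balance ($300,000), for a total of $375,000. The remaining $900,000 passes to the descendants.
The descendants' portion ($900,000) is divided at the children's generation into 5 shares of $180,000. Nkechi and Rosa each take $180,000. The 3 shares of the deceased (Ilse, Nell, and Faisal) are combined into a pool of $540,000.
That pool ($540,000) is divided at the grandchildren's generation equally among Sibyl, Marit, Oren, Uzoma, Hanna, and Soraya: $90,000 each.

Soraya receives $90,000.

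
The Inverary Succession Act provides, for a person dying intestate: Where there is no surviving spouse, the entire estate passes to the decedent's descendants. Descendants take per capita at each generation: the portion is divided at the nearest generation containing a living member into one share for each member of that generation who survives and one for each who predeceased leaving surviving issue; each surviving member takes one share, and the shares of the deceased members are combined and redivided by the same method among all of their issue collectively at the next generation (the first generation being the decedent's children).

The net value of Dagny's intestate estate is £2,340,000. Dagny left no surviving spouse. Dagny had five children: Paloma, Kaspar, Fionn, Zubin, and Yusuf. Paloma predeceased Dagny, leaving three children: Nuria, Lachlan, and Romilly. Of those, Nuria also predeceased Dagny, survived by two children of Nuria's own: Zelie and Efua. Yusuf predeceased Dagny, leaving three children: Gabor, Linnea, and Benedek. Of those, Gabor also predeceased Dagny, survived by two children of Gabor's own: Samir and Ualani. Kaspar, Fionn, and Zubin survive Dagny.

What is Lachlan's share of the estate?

Lachlan receives £156,000.

The entire £2,340,000 passes to the descendants.
That amount (£2,340,000) is divided at the children's generation into 5 shares of £468,000. Kaspar, Fionn, and Zubin each take £468,000. The 2 shares of the deceased (Paloma and Yusuf) are combined into a pool of £936,000.
That pool (£936,000) is divided at the grandchildren's generation into 6 shares of £156,000. Lachlan, Romilly, Linnea, and Benedek each take £156,000. The 2 shares of the deceased (Nuria and Gabor) are combined into a pool of £312,000.
That pool (£312,000) is divided at the great-grandchildren's generation equally among Zelie, Efua, Samir, and Ualani: £78,000 each.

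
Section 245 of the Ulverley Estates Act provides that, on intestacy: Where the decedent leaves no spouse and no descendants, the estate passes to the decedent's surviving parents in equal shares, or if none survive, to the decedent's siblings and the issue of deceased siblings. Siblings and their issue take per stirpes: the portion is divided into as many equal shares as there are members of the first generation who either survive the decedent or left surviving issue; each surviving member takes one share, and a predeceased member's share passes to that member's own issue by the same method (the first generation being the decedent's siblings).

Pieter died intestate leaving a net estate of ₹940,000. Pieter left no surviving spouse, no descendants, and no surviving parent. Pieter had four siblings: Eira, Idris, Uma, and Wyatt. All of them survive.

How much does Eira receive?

The entire ₹940,000 passes to the siblings and their issue.
That amount (₹940,000) is divided into 4 shares of ₹235,000: Eira, Idris, Uma, and Wyatt each take ₹235,000.

Eira receives ₹235,000.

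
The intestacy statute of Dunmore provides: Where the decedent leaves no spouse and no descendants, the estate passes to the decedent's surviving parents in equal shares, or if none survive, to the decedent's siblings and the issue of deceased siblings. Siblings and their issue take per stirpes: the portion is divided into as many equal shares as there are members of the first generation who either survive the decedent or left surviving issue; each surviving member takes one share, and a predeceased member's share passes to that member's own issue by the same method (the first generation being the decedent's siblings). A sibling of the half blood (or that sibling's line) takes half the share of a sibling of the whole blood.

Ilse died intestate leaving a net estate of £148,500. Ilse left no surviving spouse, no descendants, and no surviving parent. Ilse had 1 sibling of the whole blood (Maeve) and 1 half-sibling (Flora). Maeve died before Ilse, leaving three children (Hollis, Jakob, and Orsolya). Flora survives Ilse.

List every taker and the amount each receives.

Flora: £49,500; Hollis: £33,000; Jakob: £33,000; Orsolya: £33,000

The entire £148,500 passes to the siblings and their issue.
Counting each half-blood sibling's line as half a unit, there are 3/2 units in £148,500, so one unit is £99,000. Whole-blood lines (Maeve) take £99,000 each; half-blood lines (Flora) take £49,500 each.
Maeve's share (£99,000) is divided into 3 shares of £33,000: Hollis, Jakob, and Orsolya each take £33,000.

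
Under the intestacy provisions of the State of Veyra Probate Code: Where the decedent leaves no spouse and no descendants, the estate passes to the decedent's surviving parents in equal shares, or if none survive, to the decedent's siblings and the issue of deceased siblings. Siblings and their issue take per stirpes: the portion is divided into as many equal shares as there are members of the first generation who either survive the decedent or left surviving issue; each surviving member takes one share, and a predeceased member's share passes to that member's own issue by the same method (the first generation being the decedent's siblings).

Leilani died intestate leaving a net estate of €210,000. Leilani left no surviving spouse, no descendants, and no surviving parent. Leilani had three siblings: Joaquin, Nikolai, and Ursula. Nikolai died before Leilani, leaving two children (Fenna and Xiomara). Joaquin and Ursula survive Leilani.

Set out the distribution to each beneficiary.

Joaquin: €70,000; Fenna: €35,000; Xiomara: €35,000; Ursula: €70,000

The entire €210,000 passes to the siblings and their issue.
That amount (€210,000) is divided into 3 shares of €70,000: Joaquin and Ursula each take €70,000; Nikolai's €70,000 share passes to Nikolai's issue.
Nikolai's share (€70,000) is divided into 2 shares of €35,000: Fenna and Xiomara each take €35,000.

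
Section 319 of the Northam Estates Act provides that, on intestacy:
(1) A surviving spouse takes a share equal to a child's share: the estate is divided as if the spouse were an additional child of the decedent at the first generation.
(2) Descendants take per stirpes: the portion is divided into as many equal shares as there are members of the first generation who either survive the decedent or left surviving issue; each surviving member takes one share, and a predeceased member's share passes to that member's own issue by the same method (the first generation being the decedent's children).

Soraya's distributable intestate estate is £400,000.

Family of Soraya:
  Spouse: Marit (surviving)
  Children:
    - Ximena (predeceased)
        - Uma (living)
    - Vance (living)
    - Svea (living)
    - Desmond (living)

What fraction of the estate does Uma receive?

The spouse counts as an additional share at the children's level, so there are 5 primary shares of £80,000. Marit takes one such share (£80,000).
The children's combined portion (£320,000) is divided into 4 shares of £80,000: Vance, Svea, and Desmond each take £80,000; Ximena's £80,000 share passes to Ximena's issue.
Ximena's share (£80,000) passes entirely to Uma.

Uma receives 1/5 of the estate.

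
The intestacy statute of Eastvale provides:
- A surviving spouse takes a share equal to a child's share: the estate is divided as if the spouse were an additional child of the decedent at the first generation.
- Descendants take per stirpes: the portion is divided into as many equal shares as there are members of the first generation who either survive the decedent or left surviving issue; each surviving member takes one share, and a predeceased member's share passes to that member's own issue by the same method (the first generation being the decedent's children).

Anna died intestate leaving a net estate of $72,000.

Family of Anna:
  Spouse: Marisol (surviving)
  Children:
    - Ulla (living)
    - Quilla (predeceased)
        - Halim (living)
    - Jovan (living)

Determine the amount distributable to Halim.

The spouse counts as an additional share at the children's level, so there are 4 primary shares of $18,000. Marisol takes one such share ($18,000).
The children's combined portion ($54,000) is divided into 3 shares of $18,000: Ulla and Jovan each take $18,000; Quilla's $18,000 share passes to Quilla's issue.
Quilla's share ($18,000) passes entirely to Halim.

Halim receives $18,000.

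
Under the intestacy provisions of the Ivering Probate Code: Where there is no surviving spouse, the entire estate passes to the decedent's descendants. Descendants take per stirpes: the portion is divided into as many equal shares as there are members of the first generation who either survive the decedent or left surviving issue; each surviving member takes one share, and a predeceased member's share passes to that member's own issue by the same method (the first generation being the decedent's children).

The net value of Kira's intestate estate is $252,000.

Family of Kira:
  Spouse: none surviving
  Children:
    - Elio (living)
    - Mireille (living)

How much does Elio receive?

Elio receives $126,000.

The entire $252,000 passes to the descendants.
That amount ($252,000) is divided into 2 shares of $126,000: Elio and Mireille each take $126,000.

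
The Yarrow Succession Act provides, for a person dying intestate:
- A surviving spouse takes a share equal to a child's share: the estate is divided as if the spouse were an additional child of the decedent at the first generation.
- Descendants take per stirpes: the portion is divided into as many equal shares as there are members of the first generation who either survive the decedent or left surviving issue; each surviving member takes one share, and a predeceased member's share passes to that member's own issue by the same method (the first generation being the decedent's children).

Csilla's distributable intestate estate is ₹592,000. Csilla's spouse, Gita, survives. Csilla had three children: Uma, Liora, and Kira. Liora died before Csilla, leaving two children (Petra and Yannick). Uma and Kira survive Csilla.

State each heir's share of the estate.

The spouse counts as an additional share at the children's level, so there are 4 primary shares of ₹148,000. Gita takes one such share (₹148,000).
The children's combined portion (₹444,000) is divided into 3 shares of ₹148,000: Uma and Kira each take ₹148,000; Liora's ₹148,000 share passes to Liora's issue.
Liora's share (₹148,000) is divided into 2 shares of ₹74,000: Petra and Yannick each take ₹74,000.

Gita: ₹148,000; Uma: ₹148,000; Petra: ₹74,000; Yannick: ₹74,000; Kira: ₹148,000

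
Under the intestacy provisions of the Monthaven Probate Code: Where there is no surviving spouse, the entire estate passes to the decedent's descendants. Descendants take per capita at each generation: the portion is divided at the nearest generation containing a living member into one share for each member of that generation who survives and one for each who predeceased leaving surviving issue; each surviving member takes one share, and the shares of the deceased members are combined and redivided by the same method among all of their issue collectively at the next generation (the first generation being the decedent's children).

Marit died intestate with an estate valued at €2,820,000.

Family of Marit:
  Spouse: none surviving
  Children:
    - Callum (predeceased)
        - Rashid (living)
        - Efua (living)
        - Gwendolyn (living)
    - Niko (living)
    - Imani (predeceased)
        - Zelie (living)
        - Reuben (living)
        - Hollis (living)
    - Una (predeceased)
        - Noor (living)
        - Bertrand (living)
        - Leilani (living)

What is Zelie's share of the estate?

Zelie receives €235,000.

The entire €2,820,000 passes to the descendants.
That amount (€2,820,000) is divided at the children's generation into 4 shares of €705,000. Niko takes €705,000. The 3 shares of the deceased (Callum, Imani, and Una) are combined into a pool of €2,115,000.
That pool (€2,115,000) is divided at the grandchildren's generation equally among Rashid, Efua, Gwendolyn, Zelie, Reuben, Hollis, Noor, Bertrand, and Leilani: €235,000 each.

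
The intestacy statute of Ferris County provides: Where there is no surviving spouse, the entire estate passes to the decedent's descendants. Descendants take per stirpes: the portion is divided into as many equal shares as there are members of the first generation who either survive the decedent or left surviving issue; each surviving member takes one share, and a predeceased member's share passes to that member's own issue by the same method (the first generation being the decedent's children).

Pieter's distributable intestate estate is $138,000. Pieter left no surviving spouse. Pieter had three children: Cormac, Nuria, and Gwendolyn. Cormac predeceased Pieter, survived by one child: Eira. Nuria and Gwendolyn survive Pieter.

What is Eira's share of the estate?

The entire $138,000 passes to the descendants.
That amount ($138,000) is divided into 3 shares of $46,000: Nuria and Gwendolyn each take $46,000; Cormac's $46,000 share passes to Cormac's issue.
Cormac's share ($46,000) passes entirely to Eira.

Eira receives $46,000.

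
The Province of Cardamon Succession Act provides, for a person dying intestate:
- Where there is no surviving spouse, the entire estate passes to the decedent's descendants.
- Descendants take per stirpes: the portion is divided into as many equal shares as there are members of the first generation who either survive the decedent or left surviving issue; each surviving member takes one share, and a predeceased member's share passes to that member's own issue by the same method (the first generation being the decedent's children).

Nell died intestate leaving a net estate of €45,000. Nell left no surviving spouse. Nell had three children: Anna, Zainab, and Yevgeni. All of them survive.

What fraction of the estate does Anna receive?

The entire €45,000 passes to the descendants.
That amount (€45,000) is divided into 3 shares of €15,000: Anna, Zainab, and Yevgeni each take €15,000.

Anna receives 1/3 of the estate.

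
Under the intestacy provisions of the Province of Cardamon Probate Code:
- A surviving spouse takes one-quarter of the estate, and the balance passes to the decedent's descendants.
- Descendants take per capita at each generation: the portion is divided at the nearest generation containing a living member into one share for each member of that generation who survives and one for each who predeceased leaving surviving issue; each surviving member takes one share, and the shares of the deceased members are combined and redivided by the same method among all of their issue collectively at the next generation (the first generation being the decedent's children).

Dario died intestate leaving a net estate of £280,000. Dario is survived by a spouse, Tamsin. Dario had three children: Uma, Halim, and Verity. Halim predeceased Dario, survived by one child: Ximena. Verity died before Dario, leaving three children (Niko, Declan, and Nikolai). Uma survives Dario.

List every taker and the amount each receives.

Tamsin takes one-quarter of £280,000 = £70,000. The remaining £210,000 passes to the descendants.
The descendants' portion (£210,000) is divided at the children's generation into 3 shares of £70,000. Uma takes £70,000. The 2 shares of the deceased (Halim and Verity) are combined into a pool of £140,000.
That pool (£140,000) is divided at the grandchildren's generation equally among Ximena, Niko, Declan, and Nikolai: £35,000 each.

Tamsin: £70,000; Uma: £70,000; Ximena: £35,000; Niko: £35,000; Declan: £35,000; Nikolai: £35,000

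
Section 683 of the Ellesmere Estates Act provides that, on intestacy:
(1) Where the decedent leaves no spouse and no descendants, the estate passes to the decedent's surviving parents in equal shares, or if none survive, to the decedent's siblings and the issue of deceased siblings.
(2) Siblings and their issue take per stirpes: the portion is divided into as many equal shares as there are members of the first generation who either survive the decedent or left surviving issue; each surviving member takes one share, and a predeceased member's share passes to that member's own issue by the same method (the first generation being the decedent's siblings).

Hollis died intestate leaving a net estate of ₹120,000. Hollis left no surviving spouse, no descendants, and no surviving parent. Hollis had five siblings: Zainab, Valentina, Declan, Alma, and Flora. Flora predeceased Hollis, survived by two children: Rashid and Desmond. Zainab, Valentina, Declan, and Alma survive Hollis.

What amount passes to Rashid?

The entire ₹120,000 passes to the siblings and their issue.
That amount (₹120,000) is divided into 5 shares of ₹24,000: Zainab, Valentina, Declan, and Alma each take ₹24,000; Flora's ₹24,000 share passes to Flora's issue.
Flora's share (₹24,000) is divided into 2 shares of ₹12,000: Rashid and Desmond each take ₹12,000.

Rashid receives ₹12,000.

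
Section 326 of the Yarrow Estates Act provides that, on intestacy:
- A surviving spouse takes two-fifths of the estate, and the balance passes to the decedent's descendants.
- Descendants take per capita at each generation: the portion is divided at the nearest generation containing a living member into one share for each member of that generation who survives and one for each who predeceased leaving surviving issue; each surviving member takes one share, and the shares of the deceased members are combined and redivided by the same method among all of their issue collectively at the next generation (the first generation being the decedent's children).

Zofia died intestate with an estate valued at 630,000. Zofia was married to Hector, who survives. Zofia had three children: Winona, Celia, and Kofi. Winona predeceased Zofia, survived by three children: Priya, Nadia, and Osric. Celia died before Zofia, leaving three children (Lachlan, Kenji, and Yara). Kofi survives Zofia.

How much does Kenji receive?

Kenji receives 42,000.

Hector takes two-fifths of 630,000 = 252,000. The remaining 378,000 passes to the descendants.
The descendants' portion (378,000) is divided at the children's generation into 3 shares of 126,000. Kofi takes 126,000. The 2 shares of the deceased (Winona and Celia) are combined into a pool of 252,000.
That pool (252,000) is divided at the grandchildren's generation equally among Priya, Nadia, Osric, Lachlan, Kenji, and Yara: 42,000 each.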